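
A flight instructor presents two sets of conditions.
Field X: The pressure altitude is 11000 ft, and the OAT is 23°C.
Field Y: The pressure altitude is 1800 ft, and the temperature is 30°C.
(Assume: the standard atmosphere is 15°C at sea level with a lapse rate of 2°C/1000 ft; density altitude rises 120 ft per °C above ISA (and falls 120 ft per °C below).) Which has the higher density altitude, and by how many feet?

Field X by 10568 ft

Field X: ISA temp = -7°C, deviation +30°C, DA = 11000 + 120 × 30 = 14600 ft.
Field Y: ISA temp = 11.4°C, deviation +18.6°C, DA = 1800 + 120 × 18.6 = 4032 ft.
Field X is higher by 14600 − 4032 = 10568 ft.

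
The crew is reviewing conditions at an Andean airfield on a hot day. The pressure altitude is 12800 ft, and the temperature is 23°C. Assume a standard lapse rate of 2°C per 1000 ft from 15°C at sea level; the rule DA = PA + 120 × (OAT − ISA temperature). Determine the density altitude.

16832 ft

ISA temperature at 12800 ft = 15 − 2 × (12800/1000) = -10.6°C.
ISA deviation = 23 − (-10.6) = +33.6°C.
Density altitude = 12800 + 120 × (33.6) = 12800 + (+4032) = 16832 ft.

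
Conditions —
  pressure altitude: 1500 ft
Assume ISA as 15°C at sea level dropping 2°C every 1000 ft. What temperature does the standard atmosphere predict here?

12°C

ISA temperature = 15 − 2 × (1500/1000) = 15 − 3 = 12°C.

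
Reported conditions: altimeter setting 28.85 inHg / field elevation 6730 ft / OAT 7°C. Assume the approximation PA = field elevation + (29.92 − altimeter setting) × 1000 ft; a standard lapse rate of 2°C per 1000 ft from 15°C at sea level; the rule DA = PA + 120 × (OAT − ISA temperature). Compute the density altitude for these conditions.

8712 ft

Pressure altitude = 6730 + (29.92 − 28.85) × 1000 = 6730 + (+1070) = 7800 ft.
ISA temperature at 7800 ft = 15 − 2 × (7800/1000) = -0.6°C.
ISA deviation = 7 − (-0.6) = +7.6°C.
Density altitude = 7800 + 120 × (7.6) = 8712 ft.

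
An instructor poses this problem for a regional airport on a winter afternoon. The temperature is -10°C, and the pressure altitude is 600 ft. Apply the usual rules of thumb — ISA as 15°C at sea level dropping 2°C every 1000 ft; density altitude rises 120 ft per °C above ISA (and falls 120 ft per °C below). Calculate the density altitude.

ISA temperature at 600 ft = 15 − 2 × (600/1000) = 13.8°C.
ISA deviation = -10 − 13.8 = -23.8°C.
Density altitude = 600 + 120 × (-23.8) = 600 + (-2856) = -2256 ft.

-2256 ft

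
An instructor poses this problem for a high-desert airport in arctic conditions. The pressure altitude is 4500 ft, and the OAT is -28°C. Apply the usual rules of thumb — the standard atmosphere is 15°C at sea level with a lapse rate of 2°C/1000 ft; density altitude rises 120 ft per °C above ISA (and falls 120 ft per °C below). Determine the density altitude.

420 ft

ISA temperature at 4500 ft = 15 − 2 × (4500/1000) = 6°C.
ISA deviation = -28 − 6 = -34°C.
Density altitude = 4500 + 120 × (-34) = 4500 + (-4080) = 420 ft.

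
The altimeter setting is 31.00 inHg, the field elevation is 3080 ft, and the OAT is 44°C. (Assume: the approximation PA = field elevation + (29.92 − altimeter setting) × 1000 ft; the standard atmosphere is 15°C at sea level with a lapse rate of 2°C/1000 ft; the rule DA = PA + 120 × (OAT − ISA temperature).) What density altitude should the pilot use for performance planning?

Pressure altitude = 3080 + (29.92 − 31.00) × 1000 = 3080 + (-1080) = 2000 ft.
ISA temperature at 2000 ft = 15 − 2 × (2000/1000) = 11°C.
ISA deviation = 44 − 11 = +33°C.
Density altitude = 2000 + 120 × (33) = 5960 ft.

5960 ft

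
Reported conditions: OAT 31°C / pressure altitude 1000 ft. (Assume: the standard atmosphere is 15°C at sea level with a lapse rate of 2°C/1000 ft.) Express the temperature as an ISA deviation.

ISA temperature at 1000 ft = 15 − 2 × (1000/1000) = 13°C.
Deviation = OAT − ISA = 31 − 13 = +18°C.

ISA+18°C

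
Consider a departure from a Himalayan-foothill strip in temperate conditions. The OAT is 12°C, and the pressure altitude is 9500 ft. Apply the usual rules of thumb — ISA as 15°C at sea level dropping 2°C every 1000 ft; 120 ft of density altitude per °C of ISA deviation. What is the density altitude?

ISA temperature at 9500 ft = 15 − 2 × (9500/1000) = -4°C.
ISA deviation = 12 − (-4) = +16°C.
Density altitude = 9500 + 120 × (16) = 9500 + (+1920) = 11420 ft.

11420 ft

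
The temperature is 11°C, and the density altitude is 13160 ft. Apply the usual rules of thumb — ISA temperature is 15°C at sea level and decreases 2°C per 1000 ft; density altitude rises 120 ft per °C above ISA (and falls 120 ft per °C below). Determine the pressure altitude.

11000 ft

DA = PA + 120 × (OAT − (15 − 2·PA/1000)) = PA + 120·OAT − 1800 + 0.24·PA = 1.24·PA + 120·OAT − 1800.
So 1.24·PA = 13160 − 120 × 11 + 1800 = 13640.
PA = 13640 / 1.24 = 11000 ft.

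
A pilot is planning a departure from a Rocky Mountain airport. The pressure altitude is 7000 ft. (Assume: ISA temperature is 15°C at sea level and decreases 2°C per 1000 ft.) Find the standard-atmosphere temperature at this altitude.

ISA temperature = 15 − 2 × (7000/1000) = 15 − 14 = 1°C.

1°C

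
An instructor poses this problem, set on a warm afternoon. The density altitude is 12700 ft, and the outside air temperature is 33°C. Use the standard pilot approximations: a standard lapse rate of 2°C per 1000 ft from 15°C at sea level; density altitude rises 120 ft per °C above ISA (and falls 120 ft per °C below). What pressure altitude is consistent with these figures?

8500 ft

DA = PA + 120 × (OAT − (15 − 2·PA/1000)) = PA + 120·OAT − 1800 + 0.24·PA = 1.24·PA + 120·OAT − 1800.
So 1.24·PA = 12700 − 120 × 33 + 1800 = 10540.
PA = 10540 / 1.24 = 8500 ft.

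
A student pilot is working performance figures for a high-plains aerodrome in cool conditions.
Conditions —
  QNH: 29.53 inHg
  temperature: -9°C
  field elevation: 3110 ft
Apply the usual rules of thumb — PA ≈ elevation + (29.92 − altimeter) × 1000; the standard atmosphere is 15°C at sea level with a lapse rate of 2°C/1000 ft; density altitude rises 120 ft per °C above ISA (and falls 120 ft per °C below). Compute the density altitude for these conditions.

1460 ft

Pressure altitude = 3110 + (29.92 − 29.53) × 1000 = 3110 + (+390) = 3500 ft.
ISA temperature at 3500 ft = 15 − 2 × (3500/1000) = 8°C.
ISA deviation = -9 − 8 = -17°C.
Density altitude = 3500 + 120 × (-17) = 1460 ft.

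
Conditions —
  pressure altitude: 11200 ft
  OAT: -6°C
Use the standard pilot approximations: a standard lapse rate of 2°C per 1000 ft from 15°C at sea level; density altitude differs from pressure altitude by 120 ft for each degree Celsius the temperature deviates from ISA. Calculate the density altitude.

ISA temperature at 11200 ft = 15 − 2 × (11200/1000) = -7.4°C.
ISA deviation = -6 − (-7.4) = +1.4°C.
Density altitude = 11200 + 120 × (1.4) = 11200 + (+168) = 11368 ft.

11368 ft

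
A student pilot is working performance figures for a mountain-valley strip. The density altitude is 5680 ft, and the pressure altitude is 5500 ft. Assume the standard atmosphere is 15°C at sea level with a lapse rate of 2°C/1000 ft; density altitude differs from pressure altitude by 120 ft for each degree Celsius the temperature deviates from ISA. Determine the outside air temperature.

Density altitude − pressure altitude = 5680 − 5500 = +180 ft.
At 120 ft/°C that is an ISA deviation of 180/120 = +1.5°C.
ISA temperature at 5500 ft = 15 − 2 × (5500/1000) = 4°C.
OAT = ISA + deviation = 4 + (+1.5) = 5.5°C.

5.5°C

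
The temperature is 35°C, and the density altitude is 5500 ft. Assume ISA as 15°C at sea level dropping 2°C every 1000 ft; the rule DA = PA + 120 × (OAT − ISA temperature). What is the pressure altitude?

DA = PA + 120 × (OAT − (15 − 2·PA/1000)) = PA + 120·OAT − 1800 + 0.24·PA = 1.24·PA + 120·OAT − 1800.
So 1.24·PA = 5500 − 120 × 35 + 1800 = 3100.
PA = 3100 / 1.24 = 2500 ft.

2500 ft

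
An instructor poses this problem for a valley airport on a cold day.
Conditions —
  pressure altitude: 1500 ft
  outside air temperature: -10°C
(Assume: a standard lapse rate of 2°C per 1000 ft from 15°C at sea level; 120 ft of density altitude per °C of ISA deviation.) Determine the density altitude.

ISA temperature at 1500 ft = 15 − 2 × (1500/1000) = 12°C.
ISA deviation = -10 − 12 = -22°C.
Density altitude = 1500 + 120 × (-22) = 1500 + (-2640) = -1140 ft.

-1140 ft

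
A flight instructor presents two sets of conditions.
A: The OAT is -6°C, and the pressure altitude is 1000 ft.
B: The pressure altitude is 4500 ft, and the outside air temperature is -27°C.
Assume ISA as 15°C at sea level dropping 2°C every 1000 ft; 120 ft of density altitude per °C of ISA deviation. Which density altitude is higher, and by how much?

B by 1820 ft

A: ISA temp = 13°C, deviation -19°C, DA = 1000 + 120 × (-19) = -1280 ft.
B: ISA temp = 6°C, deviation -33°C, DA = 4500 + 120 × (-33) = 540 ft.
B is higher by 540 − (-1280) = 1820 ft.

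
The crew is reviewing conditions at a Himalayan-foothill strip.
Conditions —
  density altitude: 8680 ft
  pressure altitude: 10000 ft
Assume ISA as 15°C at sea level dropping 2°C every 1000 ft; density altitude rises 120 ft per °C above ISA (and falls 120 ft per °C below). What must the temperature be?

Density altitude − pressure altitude = 8680 − 10000 = -1320 ft.
At 120 ft/°C that is an ISA deviation of -1320/120 = -11°C.
ISA temperature at 10000 ft = 15 − 2 × (10000/1000) = -5°C.
OAT = ISA + deviation = -5 + (-11) = -16°C.

-16°C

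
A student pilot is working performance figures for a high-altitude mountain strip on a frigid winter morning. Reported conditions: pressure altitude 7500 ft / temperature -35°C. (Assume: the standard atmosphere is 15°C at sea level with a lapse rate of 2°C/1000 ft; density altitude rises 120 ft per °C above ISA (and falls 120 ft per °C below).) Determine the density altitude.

3300 ft

ISA temperature at 7500 ft = 15 − 2 × (7500/1000) = 0°C.
ISA deviation = -35 − 0 = -35°C.
Density altitude = 7500 + 120 × (-35) = 7500 + (-4200) = 3300 ft.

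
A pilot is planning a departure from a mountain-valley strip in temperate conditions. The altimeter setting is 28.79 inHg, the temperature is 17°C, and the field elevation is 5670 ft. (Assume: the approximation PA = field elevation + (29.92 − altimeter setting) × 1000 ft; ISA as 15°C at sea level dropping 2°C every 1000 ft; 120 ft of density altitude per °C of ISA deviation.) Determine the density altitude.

8672 ft

Pressure altitude = 5670 + (29.92 − 28.79) × 1000 = 5670 + (+1130) = 6800 ft.
ISA temperature at 6800 ft = 15 − 2 × (6800/1000) = 1.4°C.
ISA deviation = 17 − 1.4 = +15.6°C.
Density altitude = 6800 + 120 × (15.6) = 8672 ft.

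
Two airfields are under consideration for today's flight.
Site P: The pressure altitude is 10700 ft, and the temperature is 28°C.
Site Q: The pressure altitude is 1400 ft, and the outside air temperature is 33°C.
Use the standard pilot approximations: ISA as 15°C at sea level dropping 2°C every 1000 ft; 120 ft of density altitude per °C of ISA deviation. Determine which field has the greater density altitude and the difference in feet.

Site P by 10932 ft

Site P: ISA temp = -6.4°C, deviation +34.4°C, DA = 10700 + 120 × 34.4 = 14828 ft.
Site Q: ISA temp = 12.2°C, deviation +20.8°C, DA = 1400 + 120 × 20.8 = 3896 ft.
Site P is higher by 14828 − 3896 = 10932 ft.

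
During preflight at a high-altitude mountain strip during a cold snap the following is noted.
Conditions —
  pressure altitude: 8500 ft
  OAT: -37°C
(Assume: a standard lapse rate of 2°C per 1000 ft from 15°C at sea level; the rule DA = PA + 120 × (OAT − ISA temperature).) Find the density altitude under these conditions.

ISA temperature at 8500 ft = 15 − 2 × (8500/1000) = -2°C.
ISA deviation = -37 − (-2) = -35°C.
Density altitude = 8500 + 120 × (-35) = 8500 + (-4200) = 4300 ft.

4300 ft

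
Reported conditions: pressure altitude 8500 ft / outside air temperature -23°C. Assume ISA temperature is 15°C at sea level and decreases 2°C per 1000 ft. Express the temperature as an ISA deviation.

ISA temperature at 8500 ft = 15 − 2 × (8500/1000) = -2°C.
Deviation = OAT − ISA = -23 − (-2) = -21°C.

ISA-21°C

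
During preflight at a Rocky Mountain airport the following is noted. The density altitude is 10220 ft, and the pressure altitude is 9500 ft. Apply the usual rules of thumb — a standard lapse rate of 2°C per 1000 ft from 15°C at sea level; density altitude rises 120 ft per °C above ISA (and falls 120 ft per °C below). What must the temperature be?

2°C

Density altitude − pressure altitude = 10220 − 9500 = +720 ft.
At 120 ft/°C that is an ISA deviation of 720/120 = +6°C.
ISA temperature at 9500 ft = 15 − 2 × (9500/1000) = -4°C.
OAT = ISA + deviation = -4 + (+6) = 2°C.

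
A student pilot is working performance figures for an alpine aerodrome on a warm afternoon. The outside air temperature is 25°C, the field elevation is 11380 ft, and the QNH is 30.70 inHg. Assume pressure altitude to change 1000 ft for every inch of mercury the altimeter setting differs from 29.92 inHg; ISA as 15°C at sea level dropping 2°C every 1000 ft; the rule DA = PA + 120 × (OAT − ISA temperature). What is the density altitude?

14344 ft

Pressure altitude = 11380 + (29.92 − 30.70) × 1000 = 11380 + (-780) = 10600 ft.
ISA temperature at 10600 ft = 15 − 2 × (10600/1000) = -6.2°C.
ISA deviation = 25 − (-6.2) = +31.2°C.
Density altitude = 10600 + 120 × (31.2) = 14344 ft.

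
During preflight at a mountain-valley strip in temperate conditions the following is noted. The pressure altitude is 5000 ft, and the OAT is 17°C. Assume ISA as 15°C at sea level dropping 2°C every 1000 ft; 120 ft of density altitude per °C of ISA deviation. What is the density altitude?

6440 ft

ISA temperature at 5000 ft = 15 − 2 × (5000/1000) = 5°C.
ISA deviation = 17 − 5 = +12°C.
Density altitude = 5000 + 120 × (12) = 5000 + (+1440) = 6440 ft.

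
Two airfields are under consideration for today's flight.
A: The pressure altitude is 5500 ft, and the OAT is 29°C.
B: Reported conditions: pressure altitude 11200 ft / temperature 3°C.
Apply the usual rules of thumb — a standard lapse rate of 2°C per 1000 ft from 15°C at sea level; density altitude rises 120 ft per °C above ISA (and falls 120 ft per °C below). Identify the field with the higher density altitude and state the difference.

B by 3948 ft

A: ISA temp = 4°C, deviation +25°C, DA = 5500 + 120 × 25 = 8500 ft.
B: ISA temp = -7.4°C, deviation +10.4°C, DA = 11200 + 120 × 10.4 = 12448 ft.
B is higher by 12448 − 8500 = 3948 ft.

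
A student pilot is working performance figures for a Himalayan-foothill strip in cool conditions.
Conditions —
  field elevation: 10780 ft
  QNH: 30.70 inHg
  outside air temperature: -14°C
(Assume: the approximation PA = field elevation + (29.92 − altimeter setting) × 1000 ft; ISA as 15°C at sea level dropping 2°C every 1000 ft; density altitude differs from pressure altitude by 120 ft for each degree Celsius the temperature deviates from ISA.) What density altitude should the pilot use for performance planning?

8920 ft

Pressure altitude = 10780 + (29.92 − 30.70) × 1000 = 10780 + (-780) = 10000 ft.
ISA temperature at 10000 ft = 15 − 2 × (10000/1000) = -5°C.
ISA deviation = -14 − (-5) = -9°C.
Density altitude = 10000 + 120 × (-9) = 8920 ft.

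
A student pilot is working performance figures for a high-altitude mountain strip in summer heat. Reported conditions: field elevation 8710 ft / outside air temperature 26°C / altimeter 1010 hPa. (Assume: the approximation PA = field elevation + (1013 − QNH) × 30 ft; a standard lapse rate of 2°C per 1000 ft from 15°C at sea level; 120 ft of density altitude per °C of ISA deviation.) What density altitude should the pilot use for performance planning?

12232 ft

Pressure altitude = 8710 + (1013 − 1010) × 30 = 8710 + (+90) = 8800 ft.
ISA temperature at 8800 ft = 15 − 2 × (8800/1000) = -2.6°C.
ISA deviation = 26 − (-2.6) = +28.6°C.
Density altitude = 8800 + 120 × (28.6) = 12232 ft.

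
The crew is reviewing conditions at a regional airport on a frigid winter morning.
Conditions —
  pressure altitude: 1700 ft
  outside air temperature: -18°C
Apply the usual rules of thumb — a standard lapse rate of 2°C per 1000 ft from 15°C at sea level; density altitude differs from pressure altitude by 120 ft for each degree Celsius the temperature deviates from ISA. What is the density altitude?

-1852 ft

ISA temperature at 1700 ft = 15 − 2 × (1700/1000) = 11.6°C.
ISA deviation = -18 − 11.6 = -29.6°C.
Density altitude = 1700 + 120 × (-29.6) = 1700 + (-3552) = -1852 ft.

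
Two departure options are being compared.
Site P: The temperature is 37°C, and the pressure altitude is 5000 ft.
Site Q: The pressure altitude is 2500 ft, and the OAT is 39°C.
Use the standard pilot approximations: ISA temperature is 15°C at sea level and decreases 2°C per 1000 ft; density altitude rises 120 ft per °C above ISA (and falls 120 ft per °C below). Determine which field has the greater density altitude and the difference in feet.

Site P: ISA temp = 5°C, deviation +32°C, DA = 5000 + 120 × 32 = 8840 ft.
Site Q: ISA temp = 10°C, deviation +29°C, DA = 2500 + 120 × 29 = 5980 ft.
Site P is higher by 8840 − 5980 = 2860 ft.

Site P by 2860 ft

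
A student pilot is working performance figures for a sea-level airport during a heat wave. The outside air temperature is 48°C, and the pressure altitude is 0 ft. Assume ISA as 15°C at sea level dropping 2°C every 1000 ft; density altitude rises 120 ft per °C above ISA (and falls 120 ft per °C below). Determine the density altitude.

3960 ft

ISA temperature at 0 ft = 15 − 2 × (0/1000) = 15°C.
ISA deviation = 48 − 15 = +33°C.
Density altitude = 0 + 120 × (33) = 0 + (+3960) = 3960 ft.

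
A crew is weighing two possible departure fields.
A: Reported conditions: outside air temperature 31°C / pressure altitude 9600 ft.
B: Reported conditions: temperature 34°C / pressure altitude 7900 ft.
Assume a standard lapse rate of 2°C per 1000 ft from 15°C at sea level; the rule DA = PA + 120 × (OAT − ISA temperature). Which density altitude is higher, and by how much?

A: ISA temp = -4.2°C, deviation +35.2°C, DA = 9600 + 120 × 35.2 = 13824 ft.
B: ISA temp = -0.8°C, deviation +34.8°C, DA = 7900 + 120 × 34.8 = 12076 ft.
A is higher by 13824 − 12076 = 1748 ft.

A by 1748 ft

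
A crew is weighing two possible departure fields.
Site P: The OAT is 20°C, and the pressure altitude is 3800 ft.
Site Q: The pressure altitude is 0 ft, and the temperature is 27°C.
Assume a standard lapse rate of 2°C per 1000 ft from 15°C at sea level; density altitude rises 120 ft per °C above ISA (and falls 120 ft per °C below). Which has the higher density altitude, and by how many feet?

Site P by 3872 ft

Site P: ISA temp = 7.4°C, deviation +12.6°C, DA = 3800 + 120 × 12.6 = 5312 ft.
Site Q: ISA temp = 15°C, deviation +12°C, DA = 0 + 120 × 12 = 1440 ft.
Site P is higher by 5312 − 1440 = 3872 ft.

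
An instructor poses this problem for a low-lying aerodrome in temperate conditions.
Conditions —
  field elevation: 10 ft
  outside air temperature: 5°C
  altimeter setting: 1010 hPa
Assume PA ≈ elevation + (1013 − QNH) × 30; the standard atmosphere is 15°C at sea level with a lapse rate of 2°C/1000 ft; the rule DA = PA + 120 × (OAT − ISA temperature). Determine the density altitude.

Pressure altitude = 10 + (1013 − 1010) × 30 = 10 + (+90) = 100 ft.
ISA temperature at 100 ft = 15 − 2 × (100/1000) = 14.8°C.
ISA deviation = 5 − 14.8 = -9.8°C.
Density altitude = 100 + 120 × (-9.8) = -1076 ft.

-1076 ft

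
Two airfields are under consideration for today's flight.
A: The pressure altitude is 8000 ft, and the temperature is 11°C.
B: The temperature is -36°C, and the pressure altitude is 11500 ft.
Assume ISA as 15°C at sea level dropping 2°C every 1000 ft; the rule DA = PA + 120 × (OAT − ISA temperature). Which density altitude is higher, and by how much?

A: ISA temp = -1°C, deviation +12°C, DA = 8000 + 120 × 12 = 9440 ft.
B: ISA temp = -8°C, deviation -28°C, DA = 11500 + 120 × (-28) = 8140 ft.
A is higher by 9440 − 8140 = 1300 ft.

A by 1300 ft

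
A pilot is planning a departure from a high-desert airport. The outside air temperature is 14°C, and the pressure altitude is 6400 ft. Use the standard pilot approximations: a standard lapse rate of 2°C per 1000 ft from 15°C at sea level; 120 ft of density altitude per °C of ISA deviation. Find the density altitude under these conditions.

7816 ft

ISA temperature at 6400 ft = 15 − 2 × (6400/1000) = 2.2°C.
ISA deviation = 14 − 2.2 = +11.8°C.
Density altitude = 6400 + 120 × (11.8) = 6400 + (+1416) = 7816 ft.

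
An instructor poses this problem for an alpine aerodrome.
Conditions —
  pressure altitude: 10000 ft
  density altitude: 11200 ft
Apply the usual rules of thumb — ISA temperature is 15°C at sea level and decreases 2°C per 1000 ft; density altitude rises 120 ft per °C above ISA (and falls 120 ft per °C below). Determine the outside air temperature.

5°C

Density altitude − pressure altitude = 11200 − 10000 = +1200 ft.
At 120 ft/°C that is an ISA deviation of 1200/120 = +10°C.
ISA temperature at 10000 ft = 15 − 2 × (10000/1000) = -5°C.
OAT = ISA + deviation = -5 + (+10) = 5°C.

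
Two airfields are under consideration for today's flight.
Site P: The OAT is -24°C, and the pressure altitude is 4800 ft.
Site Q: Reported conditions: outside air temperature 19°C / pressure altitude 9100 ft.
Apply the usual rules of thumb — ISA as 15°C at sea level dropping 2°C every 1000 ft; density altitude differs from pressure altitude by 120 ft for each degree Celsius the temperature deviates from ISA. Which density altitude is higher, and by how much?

Site P: ISA temp = 5.4°C, deviation -29.4°C, DA = 4800 + 120 × (-29.4) = 1272 ft.
Site Q: ISA temp = -3.2°C, deviation +22.2°C, DA = 9100 + 120 × 22.2 = 11764 ft.
Site Q is higher by 11764 − 1272 = 10492 ft.

Site Q by 10492 ft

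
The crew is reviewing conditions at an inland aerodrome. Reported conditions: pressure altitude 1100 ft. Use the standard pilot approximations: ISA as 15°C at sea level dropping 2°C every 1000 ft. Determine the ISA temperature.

ISA temperature = 15 − 2 × (1100/1000) = 15 − 2.2 = 12.8°C.

12.8°C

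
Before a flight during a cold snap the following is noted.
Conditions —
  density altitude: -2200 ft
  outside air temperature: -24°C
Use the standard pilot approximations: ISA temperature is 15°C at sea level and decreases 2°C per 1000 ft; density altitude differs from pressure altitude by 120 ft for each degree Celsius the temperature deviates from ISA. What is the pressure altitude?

2000 ft

DA = PA + 120 × (OAT − (15 − 2·PA/1000)) = PA + 120·OAT − 1800 + 0.24·PA = 1.24·PA + 120·OAT − 1800.
So 1.24·PA = -2200 − 120 × (-24) + 1800 = 2480.
PA = 2480 / 1.24 = 2000 ft.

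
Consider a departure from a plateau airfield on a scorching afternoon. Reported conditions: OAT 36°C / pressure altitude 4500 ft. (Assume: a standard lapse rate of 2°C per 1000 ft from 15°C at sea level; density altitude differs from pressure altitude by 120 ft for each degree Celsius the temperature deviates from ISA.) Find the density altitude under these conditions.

ISA temperature at 4500 ft = 15 − 2 × (4500/1000) = 6°C.
ISA deviation = 36 − 6 = +30°C.
Density altitude = 4500 + 120 × (30) = 4500 + (+3600) = 8100 ft.

8100 ft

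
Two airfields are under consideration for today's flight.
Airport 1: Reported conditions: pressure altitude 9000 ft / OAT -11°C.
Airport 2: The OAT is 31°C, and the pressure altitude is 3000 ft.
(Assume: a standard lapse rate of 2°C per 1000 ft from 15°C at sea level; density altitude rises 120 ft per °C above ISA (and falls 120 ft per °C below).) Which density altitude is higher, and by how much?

Airport 1: ISA temp = -3°C, deviation -8°C, DA = 9000 + 120 × (-8) = 8040 ft.
Airport 2: ISA temp = 9°C, deviation +22°C, DA = 3000 + 120 × 22 = 5640 ft.
Airport 1 is higher by 8040 − 5640 = 2400 ft.

Airport 1 by 2400 ft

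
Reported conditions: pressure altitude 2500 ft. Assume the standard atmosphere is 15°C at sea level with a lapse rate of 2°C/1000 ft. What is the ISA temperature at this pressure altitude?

10°C

ISA temperature = 15 − 2 × (2500/1000) = 15 − 5 = 10°C.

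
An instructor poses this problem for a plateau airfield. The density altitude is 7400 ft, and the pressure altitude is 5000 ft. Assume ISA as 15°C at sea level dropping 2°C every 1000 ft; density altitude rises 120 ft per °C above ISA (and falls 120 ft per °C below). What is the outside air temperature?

25°C

Density altitude − pressure altitude = 7400 − 5000 = +2400 ft.
At 120 ft/°C that is an ISA deviation of 2400/120 = +20°C.
ISA temperature at 5000 ft = 15 − 2 × (5000/1000) = 5°C.
OAT = ISA + deviation = 5 + (+20) = 25°C.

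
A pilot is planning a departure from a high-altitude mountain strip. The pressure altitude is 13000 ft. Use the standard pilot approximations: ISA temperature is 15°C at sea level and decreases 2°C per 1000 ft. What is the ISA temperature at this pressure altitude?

-11°C

ISA temperature = 15 − 2 × (13000/1000) = 15 − 26 = -11°C.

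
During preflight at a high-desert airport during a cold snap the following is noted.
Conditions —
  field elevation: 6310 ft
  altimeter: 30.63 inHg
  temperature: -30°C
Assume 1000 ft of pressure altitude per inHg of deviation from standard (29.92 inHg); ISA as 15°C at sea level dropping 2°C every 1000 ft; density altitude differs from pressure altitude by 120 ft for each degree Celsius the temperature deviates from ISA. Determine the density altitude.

1544 ft

Pressure altitude = 6310 + (29.92 − 30.63) × 1000 = 6310 + (-710) = 5600 ft.
ISA temperature at 5600 ft = 15 − 2 × (5600/1000) = 3.8°C.
ISA deviation = -30 − 3.8 = -33.8°C.
Density altitude = 5600 + 120 × (-33.8) = 1544 ft.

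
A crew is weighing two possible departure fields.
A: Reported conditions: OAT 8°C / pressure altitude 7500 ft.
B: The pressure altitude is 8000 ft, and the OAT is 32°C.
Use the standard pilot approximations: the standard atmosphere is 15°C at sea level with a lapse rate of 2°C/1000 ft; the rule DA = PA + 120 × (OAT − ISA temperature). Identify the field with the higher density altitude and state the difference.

A: ISA temp = 0°C, deviation +8°C, DA = 7500 + 120 × 8 = 8460 ft.
B: ISA temp = -1°C, deviation +33°C, DA = 8000 + 120 × 33 = 11960 ft.
B is higher by 11960 − 8460 = 3500 ft.

B by 3500 ft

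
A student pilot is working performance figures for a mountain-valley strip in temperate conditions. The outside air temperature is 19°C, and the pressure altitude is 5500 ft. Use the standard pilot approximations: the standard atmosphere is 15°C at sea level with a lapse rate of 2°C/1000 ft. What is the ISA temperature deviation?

ISA+15°C

ISA temperature at 5500 ft = 15 − 2 × (5500/1000) = 4°C.
Deviation = OAT − ISA = 19 − 4 = +15°C.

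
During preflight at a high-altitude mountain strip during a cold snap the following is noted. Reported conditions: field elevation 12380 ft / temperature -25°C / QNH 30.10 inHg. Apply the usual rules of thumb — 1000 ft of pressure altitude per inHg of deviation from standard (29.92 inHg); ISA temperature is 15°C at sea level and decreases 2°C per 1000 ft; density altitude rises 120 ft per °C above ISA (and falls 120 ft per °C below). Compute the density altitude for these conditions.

10328 ft

Pressure altitude = 12380 + (29.92 − 30.10) × 1000 = 12380 + (-180) = 12200 ft.
ISA temperature at 12200 ft = 15 − 2 × (12200/1000) = -9.4°C.
ISA deviation = -25 − (-9.4) = -15.6°C.
Density altitude = 12200 + 120 × (-15.6) = 10328 ft.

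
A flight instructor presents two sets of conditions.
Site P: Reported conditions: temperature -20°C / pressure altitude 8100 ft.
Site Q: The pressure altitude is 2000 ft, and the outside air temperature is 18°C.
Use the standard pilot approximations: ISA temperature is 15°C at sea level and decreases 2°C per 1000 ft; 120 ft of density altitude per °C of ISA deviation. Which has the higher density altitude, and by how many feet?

Site P by 3004 ft

Site P: ISA temp = -1.2°C, deviation -18.8°C, DA = 8100 + 120 × (-18.8) = 5844 ft.
Site Q: ISA temp = 11°C, deviation +7°C, DA = 2000 + 120 × 7 = 2840 ft.
Site P is higher by 5844 − 2840 = 3004 ft.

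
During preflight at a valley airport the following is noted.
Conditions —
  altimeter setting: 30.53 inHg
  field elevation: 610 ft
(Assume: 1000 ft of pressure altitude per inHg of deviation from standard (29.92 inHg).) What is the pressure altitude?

Pressure correction = (29.92 − 30.53) × 1000 = -610 ft.
Pressure altitude = 610 + (-610) = 0 ft.

0 ft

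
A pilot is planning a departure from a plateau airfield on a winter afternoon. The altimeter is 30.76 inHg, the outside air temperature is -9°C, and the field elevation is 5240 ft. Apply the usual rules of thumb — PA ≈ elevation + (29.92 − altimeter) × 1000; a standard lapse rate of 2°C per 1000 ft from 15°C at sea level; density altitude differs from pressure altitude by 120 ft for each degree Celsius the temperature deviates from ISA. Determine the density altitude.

Pressure altitude = 5240 + (29.92 − 30.76) × 1000 = 5240 + (-840) = 4400 ft.
ISA temperature at 4400 ft = 15 − 2 × (4400/1000) = 6.2°C.
ISA deviation = -9 − 6.2 = -15.2°C.
Density altitude = 4400 + 120 × (-15.2) = 2576 ft.

2576 ft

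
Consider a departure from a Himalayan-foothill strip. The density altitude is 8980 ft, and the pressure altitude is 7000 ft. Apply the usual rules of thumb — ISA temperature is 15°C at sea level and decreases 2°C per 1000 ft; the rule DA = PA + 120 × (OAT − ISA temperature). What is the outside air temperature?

Density altitude − pressure altitude = 8980 − 7000 = +1980 ft.
At 120 ft/°C that is an ISA deviation of 1980/120 = +16.5°C.
ISA temperature at 7000 ft = 15 − 2 × (7000/1000) = 1°C.
OAT = ISA + deviation = 1 + (+16.5) = 17.5°C.

17.5°C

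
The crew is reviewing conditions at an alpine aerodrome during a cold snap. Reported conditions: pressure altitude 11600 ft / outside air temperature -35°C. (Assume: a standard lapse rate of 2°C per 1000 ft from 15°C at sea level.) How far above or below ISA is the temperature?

ISA-26.8°C

ISA temperature at 11600 ft = 15 − 2 × (11600/1000) = -8.2°C.
Deviation = OAT − ISA = -35 − (-8.2) = -26.8°C.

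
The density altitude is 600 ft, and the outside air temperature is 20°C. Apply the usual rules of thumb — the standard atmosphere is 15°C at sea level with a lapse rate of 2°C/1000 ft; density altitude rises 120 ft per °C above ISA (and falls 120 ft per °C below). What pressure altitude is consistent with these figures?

0 ft

DA = PA + 120 × (OAT − (15 − 2·PA/1000)) = PA + 120·OAT − 1800 + 0.24·PA = 1.24·PA + 120·OAT − 1800.
So 1.24·PA = 600 − 120 × 20 + 1800 = 0.
PA = 0 / 1.24 = 0 ft.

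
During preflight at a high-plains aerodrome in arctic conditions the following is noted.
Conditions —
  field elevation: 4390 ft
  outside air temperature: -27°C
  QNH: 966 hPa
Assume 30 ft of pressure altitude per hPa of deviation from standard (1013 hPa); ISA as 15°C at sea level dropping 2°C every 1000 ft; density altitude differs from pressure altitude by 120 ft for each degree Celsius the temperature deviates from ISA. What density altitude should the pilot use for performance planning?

Pressure altitude = 4390 + (1013 − 966) × 30 = 4390 + (+1410) = 5800 ft.
ISA temperature at 5800 ft = 15 − 2 × (5800/1000) = 3.4°C.
ISA deviation = -27 − 3.4 = -30.4°C.
Density altitude = 5800 + 120 × (-30.4) = 2152 ft.

2152 ft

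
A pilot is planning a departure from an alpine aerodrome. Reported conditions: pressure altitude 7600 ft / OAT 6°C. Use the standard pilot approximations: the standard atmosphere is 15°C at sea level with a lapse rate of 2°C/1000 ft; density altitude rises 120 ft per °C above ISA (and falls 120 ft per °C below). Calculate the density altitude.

ISA temperature at 7600 ft = 15 − 2 × (7600/1000) = -0.2°C.
ISA deviation = 6 − (-0.2) = +6.2°C.
Density altitude = 7600 + 120 × (6.2) = 7600 + (+744) = 8344 ft.

8344 ft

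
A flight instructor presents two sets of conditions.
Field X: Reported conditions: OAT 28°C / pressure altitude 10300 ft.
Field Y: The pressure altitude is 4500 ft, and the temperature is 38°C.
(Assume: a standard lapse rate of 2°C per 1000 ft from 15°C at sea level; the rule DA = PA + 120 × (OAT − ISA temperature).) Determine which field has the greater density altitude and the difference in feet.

Field X by 5992 ft

Field X: ISA temp = -5.6°C, deviation +33.6°C, DA = 10300 + 120 × 33.6 = 14332 ft.
Field Y: ISA temp = 6°C, deviation +32°C, DA = 4500 + 120 × 32 = 8340 ft.
Field X is higher by 14332 − 8340 = 5992 ft.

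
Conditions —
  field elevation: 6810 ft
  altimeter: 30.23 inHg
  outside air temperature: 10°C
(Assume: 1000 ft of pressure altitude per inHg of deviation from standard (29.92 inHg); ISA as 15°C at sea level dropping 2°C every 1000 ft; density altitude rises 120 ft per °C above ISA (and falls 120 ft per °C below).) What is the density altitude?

7460 ft

Pressure altitude = 6810 + (29.92 − 30.23) × 1000 = 6810 + (-310) = 6500 ft.
ISA temperature at 6500 ft = 15 − 2 × (6500/1000) = 2°C.
ISA deviation = 10 − 2 = +8°C.
Density altitude = 6500 + 120 × (8) = 7460 ft.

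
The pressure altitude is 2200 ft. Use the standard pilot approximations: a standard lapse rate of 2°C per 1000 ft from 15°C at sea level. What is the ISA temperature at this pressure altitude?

ISA temperature = 15 − 2 × (2200/1000) = 15 − 4.4 = 10.6°C.

10.6°C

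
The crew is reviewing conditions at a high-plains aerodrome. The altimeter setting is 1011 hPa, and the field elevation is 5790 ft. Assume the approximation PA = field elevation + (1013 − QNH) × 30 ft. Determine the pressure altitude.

Pressure correction = (1013 − 1011) × 30 = +60 ft.
Pressure altitude = 5790 + (+60) = 5850 ft.

5850 ft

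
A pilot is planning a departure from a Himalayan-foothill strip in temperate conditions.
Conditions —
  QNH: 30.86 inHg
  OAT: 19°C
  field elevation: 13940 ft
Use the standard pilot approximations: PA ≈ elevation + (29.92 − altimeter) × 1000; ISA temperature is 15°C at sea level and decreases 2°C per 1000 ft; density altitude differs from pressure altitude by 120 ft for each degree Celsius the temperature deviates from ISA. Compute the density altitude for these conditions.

16600 ft

Pressure altitude = 13940 + (29.92 − 30.86) × 1000 = 13940 + (-940) = 13000 ft.
ISA temperature at 13000 ft = 15 − 2 × (13000/1000) = -11°C.
ISA deviation = 19 − (-11) = +30°C.
Density altitude = 13000 + 120 × (30) = 16600 ft.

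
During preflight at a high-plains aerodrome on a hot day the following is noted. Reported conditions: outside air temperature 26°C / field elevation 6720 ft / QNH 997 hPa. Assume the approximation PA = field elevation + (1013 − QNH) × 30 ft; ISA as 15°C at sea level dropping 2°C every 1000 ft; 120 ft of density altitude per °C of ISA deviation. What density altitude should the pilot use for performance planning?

Pressure altitude = 6720 + (1013 − 997) × 30 = 6720 + (+480) = 7200 ft.
ISA temperature at 7200 ft = 15 − 2 × (7200/1000) = 0.6°C.
ISA deviation = 26 − 0.6 = +25.4°C.
Density altitude = 7200 + 120 × (25.4) = 10248 ft.

10248 ft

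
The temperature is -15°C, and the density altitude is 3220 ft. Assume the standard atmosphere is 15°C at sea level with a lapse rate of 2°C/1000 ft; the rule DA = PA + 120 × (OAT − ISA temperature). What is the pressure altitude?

DA = PA + 120 × (OAT − (15 − 2·PA/1000)) = PA + 120·OAT − 1800 + 0.24·PA = 1.24·PA + 120·OAT − 1800.
So 1.24·PA = 3220 − 120 × (-15) + 1800 = 6820.
PA = 6820 / 1.24 = 5500 ft.

5500 ft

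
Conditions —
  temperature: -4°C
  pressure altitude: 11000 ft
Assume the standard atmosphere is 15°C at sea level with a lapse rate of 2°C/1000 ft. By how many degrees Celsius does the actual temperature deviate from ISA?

ISA+3°C

ISA temperature at 11000 ft = 15 − 2 × (11000/1000) = -7°C.
Deviation = OAT − ISA = -4 − (-7) = +3°C.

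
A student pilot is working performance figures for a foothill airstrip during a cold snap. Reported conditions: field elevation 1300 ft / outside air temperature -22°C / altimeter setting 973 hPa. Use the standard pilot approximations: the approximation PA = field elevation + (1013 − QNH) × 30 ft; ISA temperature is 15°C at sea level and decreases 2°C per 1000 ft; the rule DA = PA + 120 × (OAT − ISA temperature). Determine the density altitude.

-1340 ft

Pressure altitude = 1300 + (1013 − 973) × 30 = 1300 + (+1200) = 2500 ft.
ISA temperature at 2500 ft = 15 − 2 × (2500/1000) = 10°C.
ISA deviation = -22 − 10 = -32°C.
Density altitude = 2500 + 120 × (-32) = -1340 ft.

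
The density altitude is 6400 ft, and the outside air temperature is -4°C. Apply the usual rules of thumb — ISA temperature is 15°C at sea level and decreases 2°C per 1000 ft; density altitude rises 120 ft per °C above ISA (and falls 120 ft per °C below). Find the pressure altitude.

7000 ft

DA = PA + 120 × (OAT − (15 − 2·PA/1000)) = PA + 120·OAT − 1800 + 0.24·PA = 1.24·PA + 120·OAT − 1800.
So 1.24·PA = 6400 − 120 × (-4) + 1800 = 8680.
PA = 8680 / 1.24 = 7000 ft.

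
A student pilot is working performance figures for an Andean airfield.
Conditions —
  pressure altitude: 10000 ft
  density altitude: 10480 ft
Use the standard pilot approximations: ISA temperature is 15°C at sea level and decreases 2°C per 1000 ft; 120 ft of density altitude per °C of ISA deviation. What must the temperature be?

Density altitude − pressure altitude = 10480 − 10000 = +480 ft.
At 120 ft/°C that is an ISA deviation of 480/120 = +4°C.
ISA temperature at 10000 ft = 15 − 2 × (10000/1000) = -5°C.
OAT = ISA + deviation = -5 + (+4) = -1°C.

-1°C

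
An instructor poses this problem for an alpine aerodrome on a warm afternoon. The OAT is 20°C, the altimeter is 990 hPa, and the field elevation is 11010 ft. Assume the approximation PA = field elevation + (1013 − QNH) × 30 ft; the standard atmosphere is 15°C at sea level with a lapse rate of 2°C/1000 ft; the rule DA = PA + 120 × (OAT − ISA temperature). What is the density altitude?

Pressure altitude = 11010 + (1013 − 990) × 30 = 11010 + (+690) = 11700 ft.
ISA temperature at 11700 ft = 15 − 2 × (11700/1000) = -8.4°C.
ISA deviation = 20 − (-8.4) = +28.4°C.
Density altitude = 11700 + 120 × (28.4) = 15108 ft.

15108 ft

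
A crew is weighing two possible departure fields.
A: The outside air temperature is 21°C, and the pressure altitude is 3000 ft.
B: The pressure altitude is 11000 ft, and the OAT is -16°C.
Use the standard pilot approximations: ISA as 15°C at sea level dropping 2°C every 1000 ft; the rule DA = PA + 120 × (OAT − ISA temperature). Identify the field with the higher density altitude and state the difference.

A: ISA temp = 9°C, deviation +12°C, DA = 3000 + 120 × 12 = 4440 ft.
B: ISA temp = -7°C, deviation -9°C, DA = 11000 + 120 × (-9) = 9920 ft.
B is higher by 9920 − 4440 = 5480 ft.

B by 5480 ft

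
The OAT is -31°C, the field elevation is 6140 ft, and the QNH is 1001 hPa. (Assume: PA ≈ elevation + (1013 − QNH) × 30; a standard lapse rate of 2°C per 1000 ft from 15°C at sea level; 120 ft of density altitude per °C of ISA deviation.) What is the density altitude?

2540 ft

Pressure altitude = 6140 + (1013 − 1001) × 30 = 6140 + (+360) = 6500 ft.
ISA temperature at 6500 ft = 15 − 2 × (6500/1000) = 2°C.
ISA deviation = -31 − 2 = -33°C.
Density altitude = 6500 + 120 × (-33) = 2540 ft.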